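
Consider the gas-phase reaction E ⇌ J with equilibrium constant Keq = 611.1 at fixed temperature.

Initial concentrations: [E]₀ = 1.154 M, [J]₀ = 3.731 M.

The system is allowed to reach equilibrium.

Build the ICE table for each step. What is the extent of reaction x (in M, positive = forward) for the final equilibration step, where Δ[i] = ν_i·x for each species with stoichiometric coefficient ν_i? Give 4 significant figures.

x = 1.146 M

Q₀ = 3.233 vs Keq = 611.1 ⇒ Q<K, forward
Step 1:
                    E           J
  I             1.154       3.731
  C            -1.146       1.146
  E          0.007981       4.877
  solve Keq expr → x = 1.146; check Q = 611.1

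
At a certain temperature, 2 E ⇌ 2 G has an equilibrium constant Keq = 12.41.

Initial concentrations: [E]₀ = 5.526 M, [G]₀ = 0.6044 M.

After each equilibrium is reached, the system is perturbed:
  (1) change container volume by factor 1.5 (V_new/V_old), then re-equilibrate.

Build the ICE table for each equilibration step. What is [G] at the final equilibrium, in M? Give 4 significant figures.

Q₀ = 0.01196 vs Keq = 12.41 ⇒ Q<K, forward
Step 1:
                   E          G
  I            5.526     0.6044
  C           -4.171      4.171
  E            1.355      4.775
  solve Keq expr → x = 2.085; check Q = 12.41
Then change container volume by factor 1.5 (V_new/V_old).
Step 2:
                   E          G
  I           0.9036      3.183
  C                0          0
  E           0.9036      3.183
  solve Keq expr → x = 0; check Q = 12.41

[G]_eq = 3.183 M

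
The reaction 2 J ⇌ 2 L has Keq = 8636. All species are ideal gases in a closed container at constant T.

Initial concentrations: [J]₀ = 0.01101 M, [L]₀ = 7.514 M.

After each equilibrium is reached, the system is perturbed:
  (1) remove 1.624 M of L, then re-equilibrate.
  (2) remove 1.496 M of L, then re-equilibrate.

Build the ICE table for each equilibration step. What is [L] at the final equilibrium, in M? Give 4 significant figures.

Q₀ = 4.6577e+05 vs Keq = 8636 ⇒ Q>K, reverse
Step 1:
                  J         L
  Initial   0.01101     7.514
  Change     0.0691   -0.0691
  Equil     0.08011     7.445
  solve Keq expr → x = -0.03455; check Q = 8636
Then remove 1.624 M of L.
Step 2:
                  J         L
  Initial   0.08011     5.821
  Change   -0.01729   0.01729
  Equil     0.06282     5.838
  solve Keq expr → x = 0.008645; check Q = 8636
Then remove 1.496 M of L.
Step 3:
                  J         L
  Initial   0.06282     4.342
  Change   -0.01593   0.01593
  Equil      0.0469     4.358
  solve Keq expr → x = 0.007963; check Q = 8636

[L]_eq = 4.358 M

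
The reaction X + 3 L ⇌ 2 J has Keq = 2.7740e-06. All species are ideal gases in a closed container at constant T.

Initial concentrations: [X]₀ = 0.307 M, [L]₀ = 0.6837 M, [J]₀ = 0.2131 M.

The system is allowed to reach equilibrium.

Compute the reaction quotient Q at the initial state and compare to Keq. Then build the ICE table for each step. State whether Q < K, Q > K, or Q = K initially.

Q₀ = 0.4628; Q > K (proceeds reverse)

Q₀ = 0.4628 vs Keq = 2.7740e-06 ⇒ Q>K, reverse
Step 1:
                    X           L           J
  Initial       0.307      0.6837      0.2131
  Change        0.106       0.318      -0.212
  Equil         0.413       1.002    0.001073
  solve Keq expr → x = -0.106; check Q = 2.7740e-06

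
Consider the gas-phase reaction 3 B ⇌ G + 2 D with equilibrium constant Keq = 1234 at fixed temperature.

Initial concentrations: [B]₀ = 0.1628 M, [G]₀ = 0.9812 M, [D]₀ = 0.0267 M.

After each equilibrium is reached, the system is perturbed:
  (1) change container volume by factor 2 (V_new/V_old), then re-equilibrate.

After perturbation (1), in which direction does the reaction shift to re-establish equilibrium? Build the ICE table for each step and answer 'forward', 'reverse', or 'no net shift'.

Direction: no net shift

Q₀ = 0.1621 vs Keq = 1234 ⇒ Q<K, forward
Step 1:
                    B           G           D
  init         0.1628      0.9812      0.0267
  Δ           -0.1399     0.04664     0.09328
  eq          0.02289       1.028        0.12
  solve Keq expr → x = 0.04664; check Q = 1234
Then change container volume by factor 2 (V_new/V_old).
Step 2:
                    B           G           D
  init        0.01144      0.5139     0.05999
  Δ                 0           0           0
  eq          0.01144      0.5139     0.05999
  solve Keq expr → x = 0; check Q = 1234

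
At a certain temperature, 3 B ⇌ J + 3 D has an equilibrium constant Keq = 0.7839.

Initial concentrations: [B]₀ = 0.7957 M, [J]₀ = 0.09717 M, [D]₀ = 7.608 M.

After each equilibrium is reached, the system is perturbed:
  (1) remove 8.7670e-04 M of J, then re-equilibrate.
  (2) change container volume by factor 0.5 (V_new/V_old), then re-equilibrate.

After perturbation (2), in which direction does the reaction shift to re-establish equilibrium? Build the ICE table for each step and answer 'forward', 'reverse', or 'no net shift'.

Q₀ = 84.94 vs Keq = 0.7839 ⇒ Q>K, reverse
Step 1:
                    B           J           D
  Initial      0.7957     0.09717       7.608
  Change        0.284    -0.09466      -0.284
  Equil          1.08    0.002511       7.324
  solve Keq expr → x = -0.09466; check Q = 0.7839
Then remove 8.7670e-04 M of J.
Step 2:
                    B           J           D
  Initial        1.08    0.001635       7.324
  Change    -0.002569  8.5620e-04    0.002569
  Equil         1.077    0.002491       7.327
  solve Keq expr → x = 8.5620e-04; check Q = 0.7839
Then change container volume by factor 0.5 (V_new/V_old).
Step 3:
                    B           J           D
  Initial       2.154    0.004982       14.65
  Change     0.007384   -0.002461   -0.007384
  Equil         2.162     0.00252       14.65
  solve Keq expr → x = -0.002461; check Q = 0.7839

Direction: reverse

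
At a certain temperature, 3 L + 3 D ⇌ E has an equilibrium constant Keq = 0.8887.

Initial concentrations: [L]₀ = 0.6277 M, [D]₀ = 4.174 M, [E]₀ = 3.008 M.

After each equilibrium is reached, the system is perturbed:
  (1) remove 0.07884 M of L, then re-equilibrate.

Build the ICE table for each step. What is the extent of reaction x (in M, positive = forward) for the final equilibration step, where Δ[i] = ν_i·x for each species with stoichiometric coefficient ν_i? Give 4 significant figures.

Q₀ = 0.1672 vs Keq = 0.8887 ⇒ Q<K, forward
Step 1:
                   L          D          E
  Initial     0.6277      4.174      3.008
  Change     -0.2424    -0.2424    0.08081
  Equil       0.3853      3.932      3.089
  solve Keq expr → x = 0.08081; check Q = 0.8887
Then remove 0.07884 M of L.
Step 2:
                   L          D          E
  Initial     0.3064      3.932      3.089
  Change     0.07103    0.07103   -0.02368
  Equil       0.3775      4.003      3.065
  solve Keq expr → x = -0.02368; check Q = 0.8887

x = -0.02368 M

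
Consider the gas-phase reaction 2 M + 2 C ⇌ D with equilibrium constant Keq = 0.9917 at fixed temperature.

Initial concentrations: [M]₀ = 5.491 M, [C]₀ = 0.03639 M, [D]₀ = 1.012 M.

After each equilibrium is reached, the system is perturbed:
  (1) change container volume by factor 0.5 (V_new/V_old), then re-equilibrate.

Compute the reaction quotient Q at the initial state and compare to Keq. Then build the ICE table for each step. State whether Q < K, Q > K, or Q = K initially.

Q₀ = 25.35; Q > K (proceeds reverse)

Q₀ = 25.35 vs Keq = 0.9917 ⇒ Q>K, reverse
Step 1:
                  M         C         D
  init        5.491   0.03639     1.012
  Δ          0.1369    0.1369  -0.06846
  eq          5.628    0.1733    0.9435
  solve Keq expr → x = -0.06846; check Q = 0.9917
Then change container volume by factor 0.5 (V_new/V_old).
Step 2:
                  M         C         D
  init        11.26    0.3466     1.887
  Δ         -0.2181   -0.2181     0.109
  eq          11.04    0.1285     1.996
  solve Keq expr → x = 0.109; check Q = 0.9917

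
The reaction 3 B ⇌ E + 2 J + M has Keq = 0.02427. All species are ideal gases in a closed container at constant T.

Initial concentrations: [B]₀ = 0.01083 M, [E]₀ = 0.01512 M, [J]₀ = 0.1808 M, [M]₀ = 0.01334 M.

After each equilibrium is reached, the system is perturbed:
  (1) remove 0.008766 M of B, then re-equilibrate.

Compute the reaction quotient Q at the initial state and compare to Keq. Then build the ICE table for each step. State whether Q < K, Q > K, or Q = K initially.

Q₀ = 5.191 vs Keq = 0.02427 ⇒ Q>K, reverse
Step 1:
                   B          E          J          M
  init       0.01083    0.01512     0.1808    0.01334
  Δ          0.02403  -0.008011   -0.01602  -0.008011
  eq         0.03486   0.007109     0.1648   0.005329
  solve Keq expr → x = -0.008011; check Q = 0.02427
Then remove 0.008766 M of B.
Step 2:
                   B          E          J          M
  init        0.0261   0.007109     0.1648   0.005329
  Δ         0.003648  -0.001216  -0.002432  -0.001216
  eq         0.02975   0.005893     0.1623   0.004113
  solve Keq expr → x = -0.001216; check Q = 0.02427

Q₀ = 5.191; Q > K (proceeds reverse)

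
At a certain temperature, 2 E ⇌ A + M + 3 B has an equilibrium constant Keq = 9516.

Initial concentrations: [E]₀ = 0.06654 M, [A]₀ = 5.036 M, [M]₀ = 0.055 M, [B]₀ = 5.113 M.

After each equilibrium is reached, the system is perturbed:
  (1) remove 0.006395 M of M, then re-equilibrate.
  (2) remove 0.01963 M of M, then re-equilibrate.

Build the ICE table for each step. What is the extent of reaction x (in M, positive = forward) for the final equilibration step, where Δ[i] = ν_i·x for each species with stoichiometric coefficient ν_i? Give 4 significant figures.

Q₀ = 8362 vs Keq = 9516 ⇒ Q<K, forward
Step 1:
                    E           A           M           B
  Initial     0.06654       5.036       0.055       5.113
  Change    -0.003173    0.001587    0.001587     0.00476
  Equil       0.06337       5.038     0.05659       5.118
  solve Keq expr → x = 0.001587; check Q = 9516
Then remove 0.006395 M of M.
Step 2:
                    E           A           M           B
  Initial     0.06337       5.038     0.05019       5.118
  Change    -0.002784    0.001392    0.001392    0.004176
  Equil       0.06058       5.039     0.05158       5.122
  solve Keq expr → x = 0.001392; check Q = 9516
Then remove 0.01963 M of M.
Step 3:
                    E           A           M           B
  Initial     0.06058       5.039     0.03195       5.122
  Change    -0.009312    0.004656    0.004656     0.01397
  Equil       0.05127       5.044     0.03661       5.136
  solve Keq expr → x = 0.004656; check Q = 9516

x = 0.004656 M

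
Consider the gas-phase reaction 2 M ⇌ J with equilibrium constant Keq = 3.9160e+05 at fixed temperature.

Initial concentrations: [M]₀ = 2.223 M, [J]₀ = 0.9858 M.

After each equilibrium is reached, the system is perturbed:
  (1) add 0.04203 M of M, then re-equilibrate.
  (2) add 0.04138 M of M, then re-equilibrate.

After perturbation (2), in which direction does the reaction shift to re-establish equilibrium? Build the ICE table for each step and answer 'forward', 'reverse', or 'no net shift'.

Direction: forward

Q₀ = 0.1995 vs Keq = 3.9160e+05 ⇒ Q<K, forward
Step 1:
                    M           J
  init          2.223      0.9858
  Δ            -2.221        1.11
  eq         0.002314       2.096
  solve Keq expr → x = 1.11; check Q = 3.9160e+05
Then add 0.04203 M of M.
Step 2:
                    M           J
  init        0.04434       2.096
  Δ          -0.04202     0.02101
  eq         0.002325       2.117
  solve Keq expr → x = 0.02101; check Q = 3.9160e+05
Then add 0.04138 M of M.
Step 3:
                    M           J
  init        0.04371       2.117
  Δ          -0.04137     0.02068
  eq         0.002337       2.138
  solve Keq expr → x = 0.02068; check Q = 3.9160e+05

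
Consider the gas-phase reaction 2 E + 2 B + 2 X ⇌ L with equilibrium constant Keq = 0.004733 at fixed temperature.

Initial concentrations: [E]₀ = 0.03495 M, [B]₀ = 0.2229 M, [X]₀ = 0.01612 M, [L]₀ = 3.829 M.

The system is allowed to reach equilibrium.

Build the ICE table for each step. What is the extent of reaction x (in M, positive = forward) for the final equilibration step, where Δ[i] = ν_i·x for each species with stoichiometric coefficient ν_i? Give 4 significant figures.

Q₀ = 2.4280e+08 vs Keq = 0.004733 ⇒ Q>K, reverse
Step 1:
                    E           B           X           L
  I           0.03495      0.2229     0.01612       3.829
  C             2.745       2.745       2.745      -1.373
  E              2.78       2.968       2.761       2.456
  solve Keq expr → x = -1.373; check Q = 0.004733

x = -1.373 M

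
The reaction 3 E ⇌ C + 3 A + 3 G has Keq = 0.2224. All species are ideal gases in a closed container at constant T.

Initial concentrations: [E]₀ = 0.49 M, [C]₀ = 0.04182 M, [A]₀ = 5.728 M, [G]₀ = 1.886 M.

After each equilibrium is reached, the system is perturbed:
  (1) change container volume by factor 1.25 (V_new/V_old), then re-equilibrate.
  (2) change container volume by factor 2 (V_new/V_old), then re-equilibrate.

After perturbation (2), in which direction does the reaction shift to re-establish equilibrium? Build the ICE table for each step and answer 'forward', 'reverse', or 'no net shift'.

Direction: forward

Q₀ = 448.2 vs Keq = 0.2224 ⇒ Q>K, reverse
Step 1:
                    E           C           A           G
  Initial        0.49     0.04182       5.728       1.886
  Change       0.1253    -0.04177     -0.1253     -0.1253
  Equil        0.6153  5.3969e-05       5.603       1.761
  solve Keq expr → x = -0.04177; check Q = 0.2224
Then change container volume by factor 1.25 (V_new/V_old).
Step 2:
                    E           C           A           G
  Initial      0.4922  4.3175e-05       4.482       1.409
  Change  -1.8617e-04  6.2058e-05  1.8617e-04  1.8617e-04
  Equil        0.4921  1.0523e-04       4.482       1.409
  solve Keq expr → x = 6.2058e-05; check Q = 0.2224
Then change container volume by factor 2 (V_new/V_old).
Step 3:
                    E           C           A           G
  Initial       0.246  5.2617e-05       2.241      0.7044
  Change    -0.002268  7.5587e-04    0.002268    0.002268
  Equil        0.2438  8.0849e-04       2.243      0.7066
  solve Keq expr → x = 7.5587e-04; check Q = 0.2224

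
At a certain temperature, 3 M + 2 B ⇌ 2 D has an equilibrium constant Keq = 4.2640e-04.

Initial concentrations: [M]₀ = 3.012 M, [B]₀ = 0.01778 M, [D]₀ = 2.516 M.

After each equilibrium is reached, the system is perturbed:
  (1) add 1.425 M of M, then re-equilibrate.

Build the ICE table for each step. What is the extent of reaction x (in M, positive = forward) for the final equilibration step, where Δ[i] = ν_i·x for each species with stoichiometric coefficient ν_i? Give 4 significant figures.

x = 0.06773 M

Q₀ = 732.8 vs Keq = 4.2640e-04 ⇒ Q>K, reverse
Step 1:
                   M          B          D
  Initial      3.012    0.01778      2.516
  Change       2.903      1.936     -1.936
  Equil        5.915      1.953     0.5804
  solve Keq expr → x = -0.9678; check Q = 4.2640e-04
Then add 1.425 M of M.
Step 2:
                   M          B          D
  Initial       7.34      1.953     0.5804
  Change     -0.2032    -0.1355     0.1355
  Equil        7.137      1.818     0.7158
  solve Keq expr → x = 0.06773; check Q = 4.2640e-04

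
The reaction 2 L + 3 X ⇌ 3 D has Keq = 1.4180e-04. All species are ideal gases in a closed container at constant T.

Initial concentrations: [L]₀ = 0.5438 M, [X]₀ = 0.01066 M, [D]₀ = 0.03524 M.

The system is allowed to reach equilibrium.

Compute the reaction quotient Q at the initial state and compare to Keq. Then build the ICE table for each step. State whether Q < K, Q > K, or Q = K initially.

Q₀ = 122.2; Q > K (proceeds reverse)

Q₀ = 122.2 vs Keq = 1.4180e-04 ⇒ Q>K, reverse
Step 1:
                   L          X          D
  Initial     0.5438    0.01066    0.03524
  Change     0.02244    0.03366   -0.03366
  Equil       0.5662    0.04432   0.001582
  solve Keq expr → x = -0.01122; check Q = 1.4180e-04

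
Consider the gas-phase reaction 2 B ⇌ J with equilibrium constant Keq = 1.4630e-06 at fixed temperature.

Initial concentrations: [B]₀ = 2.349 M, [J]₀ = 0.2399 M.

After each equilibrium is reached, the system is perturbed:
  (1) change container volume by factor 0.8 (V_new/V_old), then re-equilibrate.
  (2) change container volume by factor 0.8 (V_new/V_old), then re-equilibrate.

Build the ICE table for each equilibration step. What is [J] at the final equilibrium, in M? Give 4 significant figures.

[J]_eq = 2.8581e-05 M

Q₀ = 0.04348 vs Keq = 1.4630e-06 ⇒ Q>K, reverse
Step 1:
                  B         J
  Initial     2.349    0.2399
  Change     0.4798   -0.2399
  Equil       2.829 1.1707e-05
  solve Keq expr → x = -0.2399; check Q = 1.4630e-06
Then change container volume by factor 0.8 (V_new/V_old).
Step 2:
                  B         J
  Initial     3.536 1.4634e-05
  Change  -7.3167e-06 3.6583e-06
  Equil       3.536 1.8292e-05
  solve Keq expr → x = 3.6583e-06; check Q = 1.4630e-06
Then change container volume by factor 0.8 (V_new/V_old).
Step 3:
                  B         J
  Initial      4.42 2.2865e-05
  Change  -1.1432e-05 5.7161e-06
  Equil        4.42 2.8581e-05
  solve Keq expr → x = 5.7161e-06; check Q = 1.4630e-06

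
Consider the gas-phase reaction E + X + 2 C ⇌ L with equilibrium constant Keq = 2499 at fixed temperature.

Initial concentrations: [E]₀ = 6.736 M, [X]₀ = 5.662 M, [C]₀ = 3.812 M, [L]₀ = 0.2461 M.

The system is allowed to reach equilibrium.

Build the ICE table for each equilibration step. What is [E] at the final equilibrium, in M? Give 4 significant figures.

Q₀ = 4.4405e-04 vs Keq = 2499 ⇒ Q<K, forward
Step 1:
                  E         X         C         L
  init        6.736     5.662     3.812    0.2461
  Δ          -1.903    -1.903    -3.805     1.903
  eq          4.833     3.759  0.006879     2.149
  solve Keq expr → x = 1.903; check Q = 2499

[E]_eq = 4.833 M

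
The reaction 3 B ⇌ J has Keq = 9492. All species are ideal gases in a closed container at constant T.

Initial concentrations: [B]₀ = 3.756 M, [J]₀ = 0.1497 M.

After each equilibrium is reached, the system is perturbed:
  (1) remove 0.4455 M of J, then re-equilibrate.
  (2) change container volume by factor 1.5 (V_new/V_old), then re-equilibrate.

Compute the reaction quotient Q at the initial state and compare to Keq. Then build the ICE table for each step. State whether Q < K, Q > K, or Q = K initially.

Q₀ = 0.002825; Q < K (proceeds forward)

Q₀ = 0.002825 vs Keq = 9492 ⇒ Q<K, forward
Step 1:
                  B         J
  init        3.756    0.1497
  Δ          -3.703     1.234
  eq        0.05264     1.384
  solve Keq expr → x = 1.234; check Q = 9492
Then remove 0.4455 M of J.
Step 2:
                  B         J
  init      0.05264    0.9387
  Δ       -0.006357  0.002119
  eq        0.04628    0.9408
  solve Keq expr → x = 0.002119; check Q = 9492
Then change container volume by factor 1.5 (V_new/V_old).
Step 3:
                  B         J
  init      0.03085    0.6272
  Δ        0.009507 -0.003169
  eq        0.04036     0.624
  solve Keq expr → x = -0.003169; check Q = 9492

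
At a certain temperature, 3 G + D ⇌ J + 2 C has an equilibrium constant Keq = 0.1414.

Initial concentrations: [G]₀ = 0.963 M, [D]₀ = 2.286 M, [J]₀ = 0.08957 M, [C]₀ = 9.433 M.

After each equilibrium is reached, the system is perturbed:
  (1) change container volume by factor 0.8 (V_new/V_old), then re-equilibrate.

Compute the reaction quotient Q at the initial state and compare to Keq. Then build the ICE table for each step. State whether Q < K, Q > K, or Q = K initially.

Q₀ = 3.904 vs Keq = 0.1414 ⇒ Q>K, reverse
Step 1:
                  G         D         J         C
  Initial     0.963     2.286   0.08957     9.433
  Change     0.2479   0.08265  -0.08265   -0.1653
  Equil       1.211     2.369  0.006924     9.268
  solve Keq expr → x = -0.08265; check Q = 0.1414
Then change container volume by factor 0.8 (V_new/V_old).
Step 2:
                  G         D         J         C
  Initial     1.514     2.961  0.008655     11.58
  Change  -0.006059  -0.00202   0.00202  0.004039
  Equil       1.508     2.959   0.01067     11.59
  solve Keq expr → x = 0.00202; check Q = 0.1414

Q₀ = 3.904; Q > K (proceeds reverse)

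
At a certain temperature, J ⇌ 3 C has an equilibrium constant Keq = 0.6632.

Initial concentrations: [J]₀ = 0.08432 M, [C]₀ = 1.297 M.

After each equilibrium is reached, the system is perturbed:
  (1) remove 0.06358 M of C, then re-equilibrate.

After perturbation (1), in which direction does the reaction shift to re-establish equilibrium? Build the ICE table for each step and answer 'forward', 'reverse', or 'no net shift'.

Direction: forward

Q₀ = 25.88 vs Keq = 0.6632 ⇒ Q>K, reverse
Step 1:
                   J          C
  Initial    0.08432      1.297
  Change      0.2339    -0.7016
  Equil       0.3182     0.5954
  solve Keq expr → x = -0.2339; check Q = 0.6632
Then remove 0.06358 M of C.
Step 2:
                   J          C
  Initial     0.3182     0.5318
  Change    -0.01749    0.05247
  Equil       0.3007     0.5842
  solve Keq expr → x = 0.01749; check Q = 0.6632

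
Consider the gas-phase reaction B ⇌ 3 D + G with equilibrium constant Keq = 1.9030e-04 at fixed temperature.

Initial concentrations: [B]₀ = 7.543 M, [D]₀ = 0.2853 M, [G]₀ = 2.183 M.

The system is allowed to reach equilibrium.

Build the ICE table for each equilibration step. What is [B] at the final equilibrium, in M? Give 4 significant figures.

[B]_eq = 7.609 M

Q₀ = 0.006721 vs Keq = 1.9030e-04 ⇒ Q>K, reverse
Step 1:
                    B           D           G
  init          7.543      0.2853       2.183
  Δ           0.06573     -0.1972    -0.06573
  eq            7.609      0.0881       2.117
  solve Keq expr → x = -0.06573; check Q = 1.9030e-04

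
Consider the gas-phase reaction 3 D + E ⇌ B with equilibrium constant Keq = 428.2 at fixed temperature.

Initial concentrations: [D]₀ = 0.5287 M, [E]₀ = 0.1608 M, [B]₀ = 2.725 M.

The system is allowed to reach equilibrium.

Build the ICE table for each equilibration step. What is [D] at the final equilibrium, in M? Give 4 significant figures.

Q₀ = 114.7 vs Keq = 428.2 ⇒ Q<K, forward
Step 1:
                   D          E          B
  Initial     0.5287     0.1608      2.725
  Change     -0.1432   -0.04774    0.04774
  Equil       0.3855     0.1131      2.773
  solve Keq expr → x = 0.04774; check Q = 428.2

[D]_eq = 0.3855 M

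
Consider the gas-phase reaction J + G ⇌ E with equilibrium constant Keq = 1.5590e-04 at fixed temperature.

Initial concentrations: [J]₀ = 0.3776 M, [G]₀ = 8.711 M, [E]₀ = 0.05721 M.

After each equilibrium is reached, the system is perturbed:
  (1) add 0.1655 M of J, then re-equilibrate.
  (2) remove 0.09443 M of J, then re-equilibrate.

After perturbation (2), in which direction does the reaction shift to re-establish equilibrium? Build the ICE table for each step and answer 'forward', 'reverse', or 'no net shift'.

Direction: reverse

Q₀ = 0.01739 vs Keq = 1.5590e-04 ⇒ Q>K, reverse
Step 1:
                   J          G          E
  init        0.3776      8.711    0.05721
  Δ          0.05662    0.05662   -0.05662
  eq          0.4342      8.768 5.9352e-04
  solve Keq expr → x = -0.05662; check Q = 1.5590e-04
Then add 0.1655 M of J.
Step 2:
                   J          G          E
  init        0.5997      8.768 5.9352e-04
  Δ       -2.2589e-04 -2.2589e-04 2.2589e-04
  eq          0.5995      8.767 8.1941e-04
  solve Keq expr → x = 2.2589e-04; check Q = 1.5590e-04
Then remove 0.09443 M of J.
Step 3:
                   J          G          E
  init        0.5051      8.767 8.1941e-04
  Δ       1.2888e-04 1.2888e-04 -1.2888e-04
  eq          0.5052      8.768 6.9052e-04
  solve Keq expr → x = -1.2888e-04; check Q = 1.5590e-04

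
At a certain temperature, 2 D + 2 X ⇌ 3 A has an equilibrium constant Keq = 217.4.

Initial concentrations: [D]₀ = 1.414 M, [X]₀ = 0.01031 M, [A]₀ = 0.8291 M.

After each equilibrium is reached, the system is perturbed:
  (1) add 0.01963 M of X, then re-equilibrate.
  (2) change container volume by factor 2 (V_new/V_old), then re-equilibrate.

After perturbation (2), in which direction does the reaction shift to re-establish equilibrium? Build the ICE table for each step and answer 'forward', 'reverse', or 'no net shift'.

Q₀ = 2682 vs Keq = 217.4 ⇒ Q>K, reverse
Step 1:
                   D          X          A
  init         1.414    0.01031     0.8291
  Δ          0.02311    0.02311   -0.03466
  eq           1.437    0.03342     0.7944
  solve Keq expr → x = -0.01155; check Q = 217.4
Then add 0.01963 M of X.
Step 2:
                   D          X          A
  init         1.437    0.05305     0.7944
  Δ         -0.01752   -0.01752    0.02629
  eq            1.42    0.03552     0.8207
  solve Keq expr → x = 0.008762; check Q = 217.4
Then change container volume by factor 2 (V_new/V_old).
Step 3:
                   D          X          A
  init        0.7098    0.01776     0.4104
  Δ         0.006284   0.006284  -0.009426
  eq          0.7161    0.02405     0.4009
  solve Keq expr → x = -0.003142; check Q = 217.4

Direction: reverse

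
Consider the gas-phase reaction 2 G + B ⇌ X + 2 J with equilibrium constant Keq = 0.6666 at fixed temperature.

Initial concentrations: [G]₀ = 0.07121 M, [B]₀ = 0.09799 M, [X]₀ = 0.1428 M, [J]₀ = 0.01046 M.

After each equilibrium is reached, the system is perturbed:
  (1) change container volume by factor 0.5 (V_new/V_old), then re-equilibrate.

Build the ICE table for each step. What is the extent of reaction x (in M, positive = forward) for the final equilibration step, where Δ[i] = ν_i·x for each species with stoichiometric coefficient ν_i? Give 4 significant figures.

x = 0 M

Q₀ = 0.03144 vs Keq = 0.6666 ⇒ Q<K, forward
Step 1:
                    G           B           X           J
  Initial     0.07121     0.09799      0.1428     0.01046
  Change     -0.02072    -0.01036     0.01036     0.02072
  Equil       0.05049     0.08763      0.1532     0.03118
  solve Keq expr → x = 0.01036; check Q = 0.6666
Then change container volume by factor 0.5 (V_new/V_old).
Step 2:
                    G           B           X           J
  Initial       0.101      0.1753      0.3063     0.06236
  Change            0           0           0           0
  Equil         0.101      0.1753      0.3063     0.06236
  solve Keq expr → x = 0; check Q = 0.6666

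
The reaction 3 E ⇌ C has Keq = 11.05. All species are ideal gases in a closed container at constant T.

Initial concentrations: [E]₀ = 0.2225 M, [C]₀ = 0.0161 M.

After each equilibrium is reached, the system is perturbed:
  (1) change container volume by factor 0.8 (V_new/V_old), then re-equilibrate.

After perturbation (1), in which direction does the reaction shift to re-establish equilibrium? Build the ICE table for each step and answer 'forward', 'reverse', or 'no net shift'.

Direction: forward

Q₀ = 1.462 vs Keq = 11.05 ⇒ Q<K, forward
Step 1:
                    E           C
  Initial      0.2225      0.0161
  Change     -0.06978     0.02326
  Equil        0.1527     0.03936
  solve Keq expr → x = 0.02326; check Q = 11.05
Then change container volume by factor 0.8 (V_new/V_old).
Step 2:
                    E           C
  Initial      0.1909      0.0492
  Change     -0.01946    0.006485
  Equil        0.1714     0.05568
  solve Keq expr → x = 0.006485; check Q = 11.05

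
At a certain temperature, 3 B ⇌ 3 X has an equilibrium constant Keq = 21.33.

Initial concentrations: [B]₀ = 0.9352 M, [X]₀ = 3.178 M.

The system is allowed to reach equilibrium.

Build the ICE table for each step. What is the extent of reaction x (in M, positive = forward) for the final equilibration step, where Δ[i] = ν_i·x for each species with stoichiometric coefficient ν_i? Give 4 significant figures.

Q₀ = 39.24 vs Keq = 21.33 ⇒ Q>K, reverse
Step 1:
                  B         X
  Initial    0.9352     3.178
  Change     0.1549   -0.1549
  Equil        1.09     3.023
  solve Keq expr → x = -0.05163; check Q = 21.33

x = -0.05163 M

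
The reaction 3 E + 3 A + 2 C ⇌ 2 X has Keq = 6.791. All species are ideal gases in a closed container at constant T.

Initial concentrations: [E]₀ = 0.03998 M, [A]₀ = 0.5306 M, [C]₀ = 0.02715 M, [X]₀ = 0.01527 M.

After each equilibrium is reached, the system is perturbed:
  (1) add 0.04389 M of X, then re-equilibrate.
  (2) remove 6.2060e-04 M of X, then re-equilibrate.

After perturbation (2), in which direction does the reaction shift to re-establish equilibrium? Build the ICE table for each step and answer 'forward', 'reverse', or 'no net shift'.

Q₀ = 3.3137e+04 vs Keq = 6.791 ⇒ Q>K, reverse
Step 1:
                    E           A           C           X
  I           0.03998      0.5306     0.02715     0.01527
  C           0.02187     0.02187     0.01458    -0.01458
  E           0.06185      0.5525     0.04173  6.8702e-04
  solve Keq expr → x = -0.007291; check Q = 6.791
Then add 0.04389 M of X.
Step 2:
                    E           A           C           X
  I           0.06185      0.5525     0.04173     0.04458
  C           0.06031     0.06031      0.0402     -0.0402
  E            0.1222      0.6128     0.08194    0.004373
  solve Keq expr → x = -0.0201; check Q = 6.791
Then remove 6.2060e-04 M of X.
Step 3:
                    E           A           C           X
  I            0.1222      0.6128     0.08194    0.003753
  C       -8.1015e-04 -8.1015e-04 -5.4010e-04  5.4010e-04
  E            0.1214       0.612      0.0814    0.004293
  solve Keq expr → x = 2.7005e-04; check Q = 6.791

Direction: forward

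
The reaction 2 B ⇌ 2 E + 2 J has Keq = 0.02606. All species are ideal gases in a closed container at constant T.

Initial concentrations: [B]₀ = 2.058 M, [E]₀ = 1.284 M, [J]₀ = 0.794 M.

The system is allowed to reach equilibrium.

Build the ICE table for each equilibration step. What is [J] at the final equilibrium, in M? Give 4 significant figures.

[J]_eq = 0.4269 M

Q₀ = 0.2454 vs Keq = 0.02606 ⇒ Q>K, reverse
Step 1:
                  B         E         J
  init        2.058     1.284     0.794
  Δ          0.3671   -0.3671   -0.3671
  eq          2.425    0.9169    0.4269
  solve Keq expr → x = -0.1835; check Q = 0.02606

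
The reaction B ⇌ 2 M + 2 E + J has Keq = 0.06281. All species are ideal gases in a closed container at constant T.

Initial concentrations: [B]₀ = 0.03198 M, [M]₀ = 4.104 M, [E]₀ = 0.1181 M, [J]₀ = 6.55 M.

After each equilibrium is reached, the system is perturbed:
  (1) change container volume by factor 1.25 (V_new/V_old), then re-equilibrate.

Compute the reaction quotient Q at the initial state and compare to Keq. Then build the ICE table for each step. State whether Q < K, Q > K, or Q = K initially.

Q₀ = 48.11; Q > K (proceeds reverse)

Q₀ = 48.11 vs Keq = 0.06281 ⇒ Q>K, reverse
Step 1:
                    B           M           E           J
  I           0.03198       4.104      0.1181        6.55
  C           0.05541     -0.1108     -0.1108    -0.05541
  E           0.08739       3.993     0.00728       6.495
  solve Keq expr → x = -0.05541; check Q = 0.06281
Then change container volume by factor 1.25 (V_new/V_old).
Step 2:
                    B           M           E           J
  I           0.06991       3.195    0.005824       5.196
  C         -0.001581    0.003162    0.003162    0.001581
  E           0.06833       3.198    0.008987       5.197
  solve Keq expr → x = 0.001581; check Q = 0.06281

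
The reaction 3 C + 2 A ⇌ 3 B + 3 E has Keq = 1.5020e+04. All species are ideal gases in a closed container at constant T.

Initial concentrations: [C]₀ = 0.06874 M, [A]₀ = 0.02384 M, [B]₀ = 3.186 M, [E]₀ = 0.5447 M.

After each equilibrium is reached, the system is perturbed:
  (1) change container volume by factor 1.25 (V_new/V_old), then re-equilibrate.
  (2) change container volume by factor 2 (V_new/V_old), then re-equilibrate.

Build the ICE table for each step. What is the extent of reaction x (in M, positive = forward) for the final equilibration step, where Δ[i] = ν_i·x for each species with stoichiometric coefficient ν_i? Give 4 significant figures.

x = 0.002551 M

Q₀ = 2.8312e+07 vs Keq = 1.5020e+04 ⇒ Q>K, reverse
Step 1:
                    C           A           B           E
  init        0.06874     0.02384       3.186      0.5447
  Δ              0.14     0.09331       -0.14       -0.14
  eq           0.2087      0.1171       3.046      0.4047
  solve Keq expr → x = -0.04665; check Q = 1.5020e+04
Then change container volume by factor 1.25 (V_new/V_old).
Step 2:
                    C           A           B           E
  init          0.167     0.09372       2.437      0.3238
  Δ         -0.005169   -0.003446    0.005169    0.005169
  eq           0.1618     0.09027       2.442       0.329
  solve Keq expr → x = 0.001723; check Q = 1.5020e+04
Then change container volume by factor 2 (V_new/V_old).
Step 3:
                    C           A           B           E
  init         0.0809     0.04514       1.221      0.1645
  Δ         -0.007652   -0.005101    0.007652    0.007652
  eq          0.07324     0.04003       1.229      0.1721
  solve Keq expr → x = 0.002551; check Q = 1.5020e+04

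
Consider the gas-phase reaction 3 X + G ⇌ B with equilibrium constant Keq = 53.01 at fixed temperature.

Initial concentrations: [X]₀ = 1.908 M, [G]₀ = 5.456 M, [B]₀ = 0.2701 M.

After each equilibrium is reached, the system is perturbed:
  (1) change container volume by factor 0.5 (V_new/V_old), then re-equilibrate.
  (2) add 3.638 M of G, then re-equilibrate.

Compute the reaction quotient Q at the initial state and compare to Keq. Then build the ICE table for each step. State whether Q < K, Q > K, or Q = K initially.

Q₀ = 0.007127; Q < K (proceeds forward)

Q₀ = 0.007127 vs Keq = 53.01 ⇒ Q<K, forward
Step 1:
                   X          G          B
  init         1.908      5.456     0.2701
  Δ           -1.759    -0.5863     0.5863
  eq          0.1491       4.87     0.8564
  solve Keq expr → x = 0.5863; check Q = 53.01
Then change container volume by factor 0.5 (V_new/V_old).
Step 2:
                   X          G          B
  init        0.2983      9.739      1.713
  Δ          -0.1475   -0.04916    0.04916
  eq          0.1508       9.69      1.762
  solve Keq expr → x = 0.04916; check Q = 53.01
Then add 3.638 M of G.
Step 3:
                   X          G          B
  init        0.1508      13.33      1.762
  Δ         -0.01506  -0.005019   0.005019
  eq          0.1358      13.32      1.767
  solve Keq expr → x = 0.005019; check Q = 53.01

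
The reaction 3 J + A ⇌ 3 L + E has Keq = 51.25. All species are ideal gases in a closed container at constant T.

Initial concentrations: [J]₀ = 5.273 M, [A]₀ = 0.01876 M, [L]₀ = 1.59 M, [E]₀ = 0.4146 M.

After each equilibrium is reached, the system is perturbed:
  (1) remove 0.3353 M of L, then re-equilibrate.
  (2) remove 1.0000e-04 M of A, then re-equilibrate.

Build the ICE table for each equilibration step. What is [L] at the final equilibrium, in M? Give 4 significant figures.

Q₀ = 0.6059 vs Keq = 51.25 ⇒ Q<K, forward
Step 1:
                    J           A           L           E
  Initial       5.273     0.01876        1.59      0.4146
  Change     -0.05548    -0.01849     0.05548     0.01849
  Equil         5.218  2.6508e-04       1.645      0.4331
  solve Keq expr → x = 0.01849; check Q = 51.25
Then remove 0.3353 M of L.
Step 2:
                    J           A           L           E
  Initial       5.218  2.6508e-04        1.31      0.4331
  Change  -3.9323e-04 -1.3108e-04  3.9323e-04  1.3108e-04
  Equil         5.217  1.3400e-04       1.311      0.4332
  solve Keq expr → x = 1.3108e-04; check Q = 51.25
Then remove 1.0000e-04 M of A.
Step 3:
                    J           A           L           E
  Initial       5.217  3.4004e-05       1.311      0.4332
  Change   2.9956e-04  9.9854e-05 -2.9956e-04 -9.9854e-05
  Equil         5.217  1.3386e-04        1.31      0.4331
  solve Keq expr → x = -9.9854e-05; check Q = 51.25

[L]_eq = 1.31 M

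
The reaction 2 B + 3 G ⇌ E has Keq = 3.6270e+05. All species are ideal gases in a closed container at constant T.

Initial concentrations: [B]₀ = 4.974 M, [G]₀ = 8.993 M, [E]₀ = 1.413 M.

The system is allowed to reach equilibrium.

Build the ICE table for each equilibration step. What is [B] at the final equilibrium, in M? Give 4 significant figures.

[B]_eq = 0.001725 M

Q₀ = 7.8527e-05 vs Keq = 3.6270e+05 ⇒ Q<K, forward
Step 1:
                  B         G         E
  Initial     4.974     8.993     1.413
  Change     -4.972    -7.458     2.486
  Equil    0.001725     1.535     3.899
  solve Keq expr → x = 2.486; check Q = 3.6270e+05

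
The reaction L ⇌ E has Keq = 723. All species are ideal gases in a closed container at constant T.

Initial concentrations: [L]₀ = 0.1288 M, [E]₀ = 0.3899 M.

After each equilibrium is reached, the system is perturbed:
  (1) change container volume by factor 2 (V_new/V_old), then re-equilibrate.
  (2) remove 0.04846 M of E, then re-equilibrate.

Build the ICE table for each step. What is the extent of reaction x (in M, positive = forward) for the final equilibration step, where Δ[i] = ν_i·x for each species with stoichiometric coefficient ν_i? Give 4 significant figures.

Q₀ = 3.027 vs Keq = 723 ⇒ Q<K, forward
Step 1:
                   L          E
  init        0.1288     0.3899
  Δ          -0.1281     0.1281
  eq      7.1644e-04      0.518
  solve Keq expr → x = 0.1281; check Q = 723
Then change container volume by factor 2 (V_new/V_old).
Step 2:
                   L          E
  init    3.5822e-04      0.259
  Δ                0          0
  eq      3.5822e-04      0.259
  solve Keq expr → x = 0; check Q = 723
Then remove 0.04846 M of E.
Step 3:
                   L          E
  init    3.5822e-04     0.2105
  Δ       -6.6934e-05 6.6934e-05
  eq      2.9128e-04     0.2106
  solve Keq expr → x = 6.6934e-05; check Q = 723

x = 6.6934e-05 M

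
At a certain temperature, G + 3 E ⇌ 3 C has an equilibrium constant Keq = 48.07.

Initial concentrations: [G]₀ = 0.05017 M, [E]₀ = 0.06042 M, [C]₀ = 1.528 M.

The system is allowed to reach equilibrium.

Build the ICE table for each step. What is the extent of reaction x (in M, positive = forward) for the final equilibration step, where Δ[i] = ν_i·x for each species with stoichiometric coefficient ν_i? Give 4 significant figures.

Q₀ = 3.2239e+05 vs Keq = 48.07 ⇒ Q>K, reverse
Step 1:
                   G          E          C
  I          0.05017    0.06042      1.528
  C           0.1493      0.448     -0.448
  E           0.1995     0.5084       1.08
  solve Keq expr → x = -0.1493; check Q = 48.07

x = -0.1493 M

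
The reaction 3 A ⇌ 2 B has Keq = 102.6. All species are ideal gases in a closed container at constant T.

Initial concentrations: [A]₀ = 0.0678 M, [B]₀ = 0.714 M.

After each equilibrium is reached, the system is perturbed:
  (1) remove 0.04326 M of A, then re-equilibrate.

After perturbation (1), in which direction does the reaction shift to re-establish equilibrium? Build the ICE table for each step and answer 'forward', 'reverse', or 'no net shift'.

Direction: reverse

Q₀ = 1636 vs Keq = 102.6 ⇒ Q>K, reverse
Step 1:
                    A           B
  I            0.0678       0.714
  C           0.09283    -0.06189
  E            0.1606      0.6521
  solve Keq expr → x = -0.03094; check Q = 102.6
Then remove 0.04326 M of A.
Step 2:
                    A           B
  I            0.1174      0.6521
  C           0.03897    -0.02598
  E            0.1563      0.6261
  solve Keq expr → x = -0.01299; check Q = 102.6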